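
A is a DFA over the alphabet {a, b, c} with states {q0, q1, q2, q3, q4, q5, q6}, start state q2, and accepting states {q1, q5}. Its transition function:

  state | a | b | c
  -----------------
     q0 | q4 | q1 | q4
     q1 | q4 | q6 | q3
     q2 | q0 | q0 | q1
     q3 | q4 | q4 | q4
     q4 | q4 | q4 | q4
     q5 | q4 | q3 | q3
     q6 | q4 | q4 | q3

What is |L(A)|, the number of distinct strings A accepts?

The useful subgraph on states {q0, q1, q2} is acyclic, so L(A) is finite; the longest accepting path visits 3 useful states, giving maximum string length 2.
Counting accepting paths from q2 by length: 1 of length 1, 2 of length 2. Total 3.

3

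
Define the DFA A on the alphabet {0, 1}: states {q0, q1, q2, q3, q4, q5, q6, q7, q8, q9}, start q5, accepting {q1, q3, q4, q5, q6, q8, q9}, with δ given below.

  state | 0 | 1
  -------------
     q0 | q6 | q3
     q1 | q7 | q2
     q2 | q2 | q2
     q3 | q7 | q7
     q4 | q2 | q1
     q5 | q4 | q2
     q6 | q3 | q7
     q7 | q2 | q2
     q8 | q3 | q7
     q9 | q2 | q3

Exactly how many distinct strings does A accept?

3

The useful subgraph on states {q1, q4, q5} is acyclic, so L(A) is finite; the longest accepting path visits 3 useful states, giving maximum string length 2.
Counting accepting paths from q5 by length: 1 of length 0, 1 of length 1, 1 of length 2. Total 3.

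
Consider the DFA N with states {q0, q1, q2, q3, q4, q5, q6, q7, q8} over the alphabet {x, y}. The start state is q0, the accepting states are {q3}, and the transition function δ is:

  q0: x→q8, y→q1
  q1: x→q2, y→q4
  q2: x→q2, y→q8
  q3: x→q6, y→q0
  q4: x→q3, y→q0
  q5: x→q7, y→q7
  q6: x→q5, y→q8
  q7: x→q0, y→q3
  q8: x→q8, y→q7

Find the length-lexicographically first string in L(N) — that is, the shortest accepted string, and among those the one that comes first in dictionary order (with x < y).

xyy

A breadth-first search from q0 reaches an accepting state first via the path q0 → q8 → q7 → q3 on input xyy.
No string of length < 3 is accepted (BFS exhausts all shorter strings without reaching an accepting state), and xyy is the lexicographically least accepting string of length 3.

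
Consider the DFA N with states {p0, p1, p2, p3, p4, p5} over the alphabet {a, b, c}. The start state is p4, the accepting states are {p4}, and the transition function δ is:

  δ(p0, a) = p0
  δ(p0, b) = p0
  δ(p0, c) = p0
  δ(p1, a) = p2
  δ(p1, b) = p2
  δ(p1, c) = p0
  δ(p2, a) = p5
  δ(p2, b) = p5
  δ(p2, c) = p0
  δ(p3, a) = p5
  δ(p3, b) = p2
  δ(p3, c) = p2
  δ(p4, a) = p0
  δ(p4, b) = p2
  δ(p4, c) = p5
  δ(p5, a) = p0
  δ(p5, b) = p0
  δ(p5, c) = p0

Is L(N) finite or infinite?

The useful states (reachable from p4 and able to reach an accepting state) are {p4}.
Restricted to these states the transition graph has no cycle, so every accepting path has bounded length and L is finite.

finite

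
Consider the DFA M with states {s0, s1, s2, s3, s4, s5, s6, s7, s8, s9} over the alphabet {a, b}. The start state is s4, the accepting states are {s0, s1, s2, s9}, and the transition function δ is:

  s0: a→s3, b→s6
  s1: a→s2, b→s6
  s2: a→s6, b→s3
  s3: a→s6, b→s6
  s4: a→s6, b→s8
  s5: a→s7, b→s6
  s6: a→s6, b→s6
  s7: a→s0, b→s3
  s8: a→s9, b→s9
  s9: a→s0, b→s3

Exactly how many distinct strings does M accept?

4

The useful subgraph on states {s0, s4, s8, s9} is acyclic, so L(M) is finite; the longest accepting path visits 4 useful states, giving maximum string length 3.
Counting accepting paths from s4 by length: 2 of length 2, 2 of length 3. Total 4.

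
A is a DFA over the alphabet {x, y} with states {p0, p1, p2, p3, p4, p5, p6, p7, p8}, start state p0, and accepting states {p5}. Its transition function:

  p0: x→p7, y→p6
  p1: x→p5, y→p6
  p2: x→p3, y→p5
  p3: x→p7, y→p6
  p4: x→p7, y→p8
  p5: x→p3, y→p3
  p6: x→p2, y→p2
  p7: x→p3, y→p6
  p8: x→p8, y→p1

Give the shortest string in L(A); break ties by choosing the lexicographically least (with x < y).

yxy

A breadth-first search from p0 reaches an accepting state first via the path p0 → p6 → p2 → p5 on input yxy.
No string of length < 3 is accepted (BFS exhausts all shorter strings without reaching an accepting state), and yxy is the lexicographically least accepting string of length 3.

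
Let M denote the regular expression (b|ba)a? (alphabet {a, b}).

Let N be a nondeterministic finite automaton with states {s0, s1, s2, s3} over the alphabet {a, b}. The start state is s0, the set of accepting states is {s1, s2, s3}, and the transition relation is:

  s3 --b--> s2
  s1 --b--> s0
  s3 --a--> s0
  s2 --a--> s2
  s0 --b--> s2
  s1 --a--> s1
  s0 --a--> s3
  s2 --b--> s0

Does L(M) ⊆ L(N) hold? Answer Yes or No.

Converting the expression M to a DFA (subset construction, then merging equivalent states) gives the minimal DFA with states {m0, m1, m2, m3, m4}, start state m0, accepting states {m2, m3, m4} and transitions m0: a→m1, b→m2; m1: a→m1, b→m1; m2: a→m3, b→m1; m3: a→m4, b→m1; m4: a→m1, b→m1.
Exploring the product automaton M × N from the start pair (m0, s0), following both machines on each input symbol, reaches 7 state pairs: (m0, s0), (m1, s3), (m2, s2), (m1, s0), (m1, s2), (m3, s2), (m4, s2).
M accepts in {m2, m3, m4} and N accepts in {s1, s2, s3}. The reachable pairs whose M-component is accepting are (m2, s2), (m3, s2), (m4, s2); in each of them the N-component is accepting too, so the product for L(M) \ L(N) (M-component accepting, N-component rejecting) has no reachable accepting pair and the difference is empty.
Hence every string in L(M) is also in L(N).

Yes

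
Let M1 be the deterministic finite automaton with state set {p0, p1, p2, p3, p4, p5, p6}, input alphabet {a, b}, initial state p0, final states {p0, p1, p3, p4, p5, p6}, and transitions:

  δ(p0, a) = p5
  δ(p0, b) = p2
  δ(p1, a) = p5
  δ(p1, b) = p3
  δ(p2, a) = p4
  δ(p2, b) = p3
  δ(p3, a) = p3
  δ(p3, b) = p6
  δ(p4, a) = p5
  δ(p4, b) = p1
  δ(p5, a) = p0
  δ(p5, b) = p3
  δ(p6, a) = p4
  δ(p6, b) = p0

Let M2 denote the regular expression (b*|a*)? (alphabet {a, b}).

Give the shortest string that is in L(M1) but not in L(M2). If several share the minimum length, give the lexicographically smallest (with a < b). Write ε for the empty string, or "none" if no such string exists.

The string ab is accepted by M1 but not by M2.
No shorter string lies in the difference, and ab is the lexicographically first length-2 string in L(M1) \ L(M2).

ab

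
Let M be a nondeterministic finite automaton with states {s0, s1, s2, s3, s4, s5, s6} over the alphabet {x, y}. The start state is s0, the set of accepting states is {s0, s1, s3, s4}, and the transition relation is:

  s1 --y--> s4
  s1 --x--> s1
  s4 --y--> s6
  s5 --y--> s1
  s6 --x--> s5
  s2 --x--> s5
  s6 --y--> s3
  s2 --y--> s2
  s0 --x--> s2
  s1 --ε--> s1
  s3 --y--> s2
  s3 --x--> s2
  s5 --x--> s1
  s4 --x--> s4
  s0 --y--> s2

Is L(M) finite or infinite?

infinite

State s2 is reachable from the start and can reach an accepting state, and it lies on the cycle s2 → s2.
Traversing that cycle any number of times yields accepted strings of unbounded length, so the language is infinite.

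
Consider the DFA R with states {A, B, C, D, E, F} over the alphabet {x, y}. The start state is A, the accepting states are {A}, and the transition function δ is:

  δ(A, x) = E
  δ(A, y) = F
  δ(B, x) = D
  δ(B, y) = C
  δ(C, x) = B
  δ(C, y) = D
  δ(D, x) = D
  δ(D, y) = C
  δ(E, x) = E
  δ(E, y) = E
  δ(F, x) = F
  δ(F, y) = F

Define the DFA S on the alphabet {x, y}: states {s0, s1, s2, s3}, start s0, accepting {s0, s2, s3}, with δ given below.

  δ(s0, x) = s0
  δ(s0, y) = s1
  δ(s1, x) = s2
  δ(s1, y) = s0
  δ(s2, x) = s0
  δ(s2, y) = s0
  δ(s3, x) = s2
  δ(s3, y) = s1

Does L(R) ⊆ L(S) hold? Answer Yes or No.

Yes

Exploring the product automaton R × S from the start pair (A, s0), following both machines on each input symbol, reaches 7 state pairs: (A, s0), (E, s0), (F, s1), (E, s1), (F, s2), (F, s0), (E, s2).
R accepts in {A} and S accepts in {s0, s2, s3}. The reachable pairs whose R-component is accepting are (A, s0); in each of them the S-component is accepting too, so the product for L(R) \ L(S) (R-component accepting, S-component rejecting) has no reachable accepting pair and the difference is empty.
Hence every string in L(R) is also in L(S).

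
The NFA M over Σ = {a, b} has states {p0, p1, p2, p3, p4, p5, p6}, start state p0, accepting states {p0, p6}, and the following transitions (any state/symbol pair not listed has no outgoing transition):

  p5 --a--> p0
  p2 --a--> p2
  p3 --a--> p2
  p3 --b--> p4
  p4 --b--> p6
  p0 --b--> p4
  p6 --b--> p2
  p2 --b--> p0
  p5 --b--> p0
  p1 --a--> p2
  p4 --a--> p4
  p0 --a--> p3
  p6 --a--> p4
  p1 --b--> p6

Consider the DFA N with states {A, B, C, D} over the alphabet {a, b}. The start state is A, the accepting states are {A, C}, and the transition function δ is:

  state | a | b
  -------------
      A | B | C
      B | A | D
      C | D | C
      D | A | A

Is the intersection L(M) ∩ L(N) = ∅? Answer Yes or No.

The empty string ε is accepted by both M and N.
Hence L(M) ∩ L(N) ≠ ∅.

No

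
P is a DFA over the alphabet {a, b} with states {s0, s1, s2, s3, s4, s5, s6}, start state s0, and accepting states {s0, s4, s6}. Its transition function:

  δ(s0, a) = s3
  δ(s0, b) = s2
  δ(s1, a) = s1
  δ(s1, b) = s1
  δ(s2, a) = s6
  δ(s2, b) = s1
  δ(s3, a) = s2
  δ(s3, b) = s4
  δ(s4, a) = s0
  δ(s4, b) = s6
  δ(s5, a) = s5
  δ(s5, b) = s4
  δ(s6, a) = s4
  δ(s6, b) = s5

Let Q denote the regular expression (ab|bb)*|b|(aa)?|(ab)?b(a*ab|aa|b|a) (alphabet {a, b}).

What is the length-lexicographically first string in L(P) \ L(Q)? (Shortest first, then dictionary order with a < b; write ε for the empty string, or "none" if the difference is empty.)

The string aaa is accepted by P but not by Q.
No shorter string lies in the difference, and aaa is the lexicographically first length-3 string in L(P) \ L(Q).

aaa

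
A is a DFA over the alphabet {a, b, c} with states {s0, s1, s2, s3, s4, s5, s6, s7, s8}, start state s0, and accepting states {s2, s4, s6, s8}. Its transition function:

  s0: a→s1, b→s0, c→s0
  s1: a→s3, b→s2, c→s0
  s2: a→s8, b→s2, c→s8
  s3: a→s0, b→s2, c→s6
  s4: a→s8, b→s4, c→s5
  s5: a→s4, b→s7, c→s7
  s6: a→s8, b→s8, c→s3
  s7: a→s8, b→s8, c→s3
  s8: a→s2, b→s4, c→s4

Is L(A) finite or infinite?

State s0 is reachable from the start and can reach an accepting state, and it lies on the cycle s0 → s0.
Traversing that cycle any number of times yields accepted strings of unbounded length, so the language is infinite.

infinite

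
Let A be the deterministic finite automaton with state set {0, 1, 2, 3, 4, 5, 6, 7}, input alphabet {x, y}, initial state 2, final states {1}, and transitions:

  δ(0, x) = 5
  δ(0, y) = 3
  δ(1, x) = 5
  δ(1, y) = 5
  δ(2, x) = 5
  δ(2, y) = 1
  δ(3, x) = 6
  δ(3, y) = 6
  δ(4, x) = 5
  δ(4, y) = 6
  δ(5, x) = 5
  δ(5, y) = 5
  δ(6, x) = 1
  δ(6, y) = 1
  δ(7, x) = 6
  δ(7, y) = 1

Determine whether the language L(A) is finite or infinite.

The useful states (reachable from 2 and able to reach an accepting state) are {1, 2}.
Restricted to these states the transition graph has no cycle, so every accepting path has bounded length and L is finite.

finite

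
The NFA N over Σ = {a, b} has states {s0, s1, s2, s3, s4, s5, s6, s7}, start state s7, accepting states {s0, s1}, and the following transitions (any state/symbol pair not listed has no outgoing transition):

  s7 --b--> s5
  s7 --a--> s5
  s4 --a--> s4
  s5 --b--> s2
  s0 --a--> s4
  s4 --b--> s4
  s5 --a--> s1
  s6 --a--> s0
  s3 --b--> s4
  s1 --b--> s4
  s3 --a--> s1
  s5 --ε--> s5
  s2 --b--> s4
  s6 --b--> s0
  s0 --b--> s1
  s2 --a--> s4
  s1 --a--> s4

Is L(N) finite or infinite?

finite

The useful states (reachable from s7 and able to reach an accepting state) are {s1, s5, s7}.
Restricted to these states the transition graph has no cycle, so every accepting path has bounded length and L is finite.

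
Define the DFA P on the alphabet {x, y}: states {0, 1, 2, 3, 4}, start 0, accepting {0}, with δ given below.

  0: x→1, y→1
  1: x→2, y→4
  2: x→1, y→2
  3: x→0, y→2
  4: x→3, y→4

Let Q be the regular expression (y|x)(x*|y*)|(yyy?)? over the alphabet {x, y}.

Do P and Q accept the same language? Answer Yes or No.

No

The string xyxx is accepted by P but rejected by Q.
So L(P) ≠ L(Q).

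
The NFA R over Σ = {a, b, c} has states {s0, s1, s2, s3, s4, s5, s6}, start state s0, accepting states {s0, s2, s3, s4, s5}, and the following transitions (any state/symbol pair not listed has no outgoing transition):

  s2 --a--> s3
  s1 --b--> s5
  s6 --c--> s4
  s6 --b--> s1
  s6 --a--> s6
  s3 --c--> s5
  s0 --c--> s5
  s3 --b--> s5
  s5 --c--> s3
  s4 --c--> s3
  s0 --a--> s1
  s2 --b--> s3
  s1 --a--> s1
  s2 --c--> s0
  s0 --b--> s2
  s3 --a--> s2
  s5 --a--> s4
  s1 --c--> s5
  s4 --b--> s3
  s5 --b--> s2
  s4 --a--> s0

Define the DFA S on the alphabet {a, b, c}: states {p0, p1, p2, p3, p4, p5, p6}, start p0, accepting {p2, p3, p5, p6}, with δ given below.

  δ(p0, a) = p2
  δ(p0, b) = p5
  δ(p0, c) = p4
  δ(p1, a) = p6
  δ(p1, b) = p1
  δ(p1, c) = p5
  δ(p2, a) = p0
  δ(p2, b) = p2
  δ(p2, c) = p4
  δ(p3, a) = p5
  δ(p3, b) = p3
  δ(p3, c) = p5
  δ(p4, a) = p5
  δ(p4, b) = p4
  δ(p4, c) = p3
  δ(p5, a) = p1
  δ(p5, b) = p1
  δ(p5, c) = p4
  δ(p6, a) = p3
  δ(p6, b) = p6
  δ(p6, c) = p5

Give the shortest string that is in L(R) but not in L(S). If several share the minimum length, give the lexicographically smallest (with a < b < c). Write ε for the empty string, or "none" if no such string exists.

The empty string ε is accepted by R but not by S.
Since ε is the unique shortest string, it is the required witness.

ε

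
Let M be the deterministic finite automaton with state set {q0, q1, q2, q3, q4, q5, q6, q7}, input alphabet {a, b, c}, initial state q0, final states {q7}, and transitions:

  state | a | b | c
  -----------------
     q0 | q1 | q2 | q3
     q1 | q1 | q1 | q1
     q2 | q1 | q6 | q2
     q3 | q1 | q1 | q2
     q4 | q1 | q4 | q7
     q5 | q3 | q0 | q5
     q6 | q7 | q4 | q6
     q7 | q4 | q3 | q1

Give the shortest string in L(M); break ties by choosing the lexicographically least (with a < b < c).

A breadth-first search from q0 reaches an accepting state first via the path q0 → q2 → q6 → q7 on input bba.
No string of length < 3 is accepted (BFS exhausts all shorter strings without reaching an accepting state), and bba is the lexicographically least accepting string of length 3.

bba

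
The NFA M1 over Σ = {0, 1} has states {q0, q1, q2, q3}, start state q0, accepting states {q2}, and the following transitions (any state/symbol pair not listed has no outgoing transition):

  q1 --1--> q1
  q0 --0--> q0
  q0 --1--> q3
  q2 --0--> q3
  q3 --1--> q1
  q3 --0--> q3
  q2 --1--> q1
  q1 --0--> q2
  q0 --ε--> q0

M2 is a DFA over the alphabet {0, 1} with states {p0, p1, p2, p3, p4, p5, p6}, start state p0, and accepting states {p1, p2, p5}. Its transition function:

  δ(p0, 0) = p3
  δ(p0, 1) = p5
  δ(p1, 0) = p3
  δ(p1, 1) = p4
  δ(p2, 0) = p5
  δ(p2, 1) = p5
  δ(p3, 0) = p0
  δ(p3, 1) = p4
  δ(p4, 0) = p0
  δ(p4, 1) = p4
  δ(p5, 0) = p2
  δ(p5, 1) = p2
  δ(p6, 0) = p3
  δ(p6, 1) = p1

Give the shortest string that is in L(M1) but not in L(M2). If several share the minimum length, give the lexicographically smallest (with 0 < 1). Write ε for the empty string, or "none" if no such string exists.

0110

The string 0110 is accepted by M1 but not by M2.
No shorter string lies in the difference, and 0110 is the lexicographically first length-4 string in L(M1) \ L(M2).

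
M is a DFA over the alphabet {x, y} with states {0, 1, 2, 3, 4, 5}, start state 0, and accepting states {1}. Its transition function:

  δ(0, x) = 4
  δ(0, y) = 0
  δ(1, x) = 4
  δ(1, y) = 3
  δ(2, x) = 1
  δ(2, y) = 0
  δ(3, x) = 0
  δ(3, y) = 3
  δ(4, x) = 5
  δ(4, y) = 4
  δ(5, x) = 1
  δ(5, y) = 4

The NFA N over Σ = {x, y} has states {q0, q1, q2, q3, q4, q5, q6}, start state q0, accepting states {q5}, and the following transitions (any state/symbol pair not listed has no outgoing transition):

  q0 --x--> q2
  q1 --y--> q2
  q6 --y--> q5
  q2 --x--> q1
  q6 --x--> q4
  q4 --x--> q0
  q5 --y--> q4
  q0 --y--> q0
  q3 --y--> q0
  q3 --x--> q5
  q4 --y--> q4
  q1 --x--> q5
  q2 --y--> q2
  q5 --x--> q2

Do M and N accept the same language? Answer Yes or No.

Yes

Exploring the product automaton M × N from the start pair (0, q0), following both machines on each input symbol, reaches 5 state pairs: (0, q0), (4, q2), (5, q1), (1, q5), (3, q4).
M accepts in {1} and N accepts in {q5}. In every reachable pair the two components are either both accepting — (1, q5) — or both non-accepting, so no string is accepted by exactly one of the machines: L(M) \ L(N) and L(N) \ L(M) are both empty.
Hence every string is accepted by M iff it is accepted by N, and the two languages coincide.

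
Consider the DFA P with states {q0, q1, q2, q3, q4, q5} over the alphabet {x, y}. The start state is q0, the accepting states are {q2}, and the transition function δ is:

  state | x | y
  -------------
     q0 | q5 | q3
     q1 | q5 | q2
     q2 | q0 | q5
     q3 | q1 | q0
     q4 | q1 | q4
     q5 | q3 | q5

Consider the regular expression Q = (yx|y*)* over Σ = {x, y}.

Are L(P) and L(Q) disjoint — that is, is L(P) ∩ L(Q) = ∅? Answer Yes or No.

No

The string yxy is accepted by both P and Q.
Hence L(P) ∩ L(Q) ≠ ∅.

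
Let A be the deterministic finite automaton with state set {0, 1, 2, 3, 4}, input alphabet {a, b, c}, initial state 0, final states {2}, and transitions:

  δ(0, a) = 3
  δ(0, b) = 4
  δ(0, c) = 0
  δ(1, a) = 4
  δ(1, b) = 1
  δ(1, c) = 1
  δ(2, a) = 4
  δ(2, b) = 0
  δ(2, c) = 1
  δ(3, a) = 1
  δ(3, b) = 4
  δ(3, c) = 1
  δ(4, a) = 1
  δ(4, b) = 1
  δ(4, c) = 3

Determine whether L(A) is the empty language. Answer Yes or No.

The states reachable from the start state are {0, 1, 3, 4}.
None of the accepting states {2} is reachable, so no string is accepted and L(A) = ∅.

Yes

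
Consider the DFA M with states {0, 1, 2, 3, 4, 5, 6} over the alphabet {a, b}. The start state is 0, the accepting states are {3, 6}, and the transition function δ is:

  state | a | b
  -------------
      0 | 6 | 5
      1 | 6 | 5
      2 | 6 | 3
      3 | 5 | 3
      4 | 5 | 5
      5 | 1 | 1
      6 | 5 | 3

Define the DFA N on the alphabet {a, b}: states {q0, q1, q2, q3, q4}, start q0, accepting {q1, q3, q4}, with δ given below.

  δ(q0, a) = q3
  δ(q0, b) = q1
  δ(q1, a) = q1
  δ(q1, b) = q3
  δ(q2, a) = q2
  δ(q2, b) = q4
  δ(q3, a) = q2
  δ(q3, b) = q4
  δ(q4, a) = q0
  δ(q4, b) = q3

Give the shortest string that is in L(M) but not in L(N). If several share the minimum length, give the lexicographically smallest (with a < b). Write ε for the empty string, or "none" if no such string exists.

The string bba is accepted by M but not by N.
No shorter string lies in the difference, and bba is the lexicographically first length-3 string in L(M) \ L(N).

bba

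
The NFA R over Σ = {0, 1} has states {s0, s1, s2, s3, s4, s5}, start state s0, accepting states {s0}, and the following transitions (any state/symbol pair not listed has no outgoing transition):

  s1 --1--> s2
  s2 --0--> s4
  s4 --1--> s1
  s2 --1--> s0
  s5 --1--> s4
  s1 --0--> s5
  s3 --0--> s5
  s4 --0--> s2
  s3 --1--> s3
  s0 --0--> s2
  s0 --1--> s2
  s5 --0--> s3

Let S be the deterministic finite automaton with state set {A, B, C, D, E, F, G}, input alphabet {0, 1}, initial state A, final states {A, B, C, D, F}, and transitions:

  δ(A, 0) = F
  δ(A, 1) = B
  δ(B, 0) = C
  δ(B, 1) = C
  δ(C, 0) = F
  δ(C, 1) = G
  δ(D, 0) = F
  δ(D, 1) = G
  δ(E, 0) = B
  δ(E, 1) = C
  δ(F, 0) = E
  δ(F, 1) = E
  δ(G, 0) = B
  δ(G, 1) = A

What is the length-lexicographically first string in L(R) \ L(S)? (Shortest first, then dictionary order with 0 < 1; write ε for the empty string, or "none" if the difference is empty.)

01

The string 01 is accepted by R but not by S.
No shorter string lies in the difference, and 01 is the lexicographically first length-2 string in L(R) \ L(S).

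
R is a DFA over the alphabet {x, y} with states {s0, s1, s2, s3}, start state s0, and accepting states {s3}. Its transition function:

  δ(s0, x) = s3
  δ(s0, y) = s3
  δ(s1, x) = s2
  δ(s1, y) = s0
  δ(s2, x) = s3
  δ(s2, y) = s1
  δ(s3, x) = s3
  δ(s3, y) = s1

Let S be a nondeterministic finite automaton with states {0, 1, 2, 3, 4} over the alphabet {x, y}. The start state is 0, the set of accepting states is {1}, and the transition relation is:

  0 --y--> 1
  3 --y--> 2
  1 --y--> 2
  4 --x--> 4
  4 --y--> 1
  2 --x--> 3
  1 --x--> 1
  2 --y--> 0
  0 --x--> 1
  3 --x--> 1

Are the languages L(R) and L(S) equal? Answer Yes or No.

Yes

Exploring the product automaton R × S from the start pair (s0, 0), following both machines on each input symbol, reaches 4 state pairs: (s0, 0), (s3, 1), (s1, 2), (s2, 3).
R accepts in {s3} and S accepts in {1}. In every reachable pair the two components are either both accepting — (s3, 1) — or both non-accepting, so no string is accepted by exactly one of the machines: L(R) \ L(S) and L(S) \ L(R) are both empty.
Hence every string is accepted by R iff it is accepted by S, and the two languages coincide.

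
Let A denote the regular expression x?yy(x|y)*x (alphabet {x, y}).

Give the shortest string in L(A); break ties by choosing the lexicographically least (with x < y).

By inspection of the expression, no string of length less than 3 matches, and yyx is the lexicographically first match of length 3.

yyx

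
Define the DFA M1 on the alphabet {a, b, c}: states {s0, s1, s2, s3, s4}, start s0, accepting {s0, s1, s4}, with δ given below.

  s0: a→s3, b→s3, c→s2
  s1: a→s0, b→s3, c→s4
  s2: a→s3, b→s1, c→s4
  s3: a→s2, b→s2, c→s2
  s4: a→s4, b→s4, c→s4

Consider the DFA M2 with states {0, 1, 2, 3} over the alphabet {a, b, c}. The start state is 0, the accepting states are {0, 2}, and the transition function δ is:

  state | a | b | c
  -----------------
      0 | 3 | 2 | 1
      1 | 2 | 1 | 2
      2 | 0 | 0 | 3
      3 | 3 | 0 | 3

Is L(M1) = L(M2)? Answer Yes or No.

The string cb is accepted by M1 but rejected by M2.
So L(M1) ≠ L(M2).

No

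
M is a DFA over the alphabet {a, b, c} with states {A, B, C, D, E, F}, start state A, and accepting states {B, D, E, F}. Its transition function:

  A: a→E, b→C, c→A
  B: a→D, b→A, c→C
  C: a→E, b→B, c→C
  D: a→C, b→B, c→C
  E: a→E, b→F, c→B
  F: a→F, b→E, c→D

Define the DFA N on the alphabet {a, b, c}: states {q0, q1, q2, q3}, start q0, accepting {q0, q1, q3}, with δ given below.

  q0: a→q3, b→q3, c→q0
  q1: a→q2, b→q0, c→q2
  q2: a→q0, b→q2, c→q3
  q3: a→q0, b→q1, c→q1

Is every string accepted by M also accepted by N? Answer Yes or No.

No

The string aba is in L(M) but not in L(N).
So L(M) ⊄ L(N).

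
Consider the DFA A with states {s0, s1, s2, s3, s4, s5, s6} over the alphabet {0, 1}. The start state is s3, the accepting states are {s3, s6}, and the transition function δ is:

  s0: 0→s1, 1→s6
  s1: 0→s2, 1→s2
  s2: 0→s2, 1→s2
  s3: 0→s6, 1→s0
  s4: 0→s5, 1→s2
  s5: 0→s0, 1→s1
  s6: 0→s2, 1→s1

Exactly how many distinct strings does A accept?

The useful subgraph on states {s0, s3, s6} is acyclic, so L(A) is finite; the longest accepting path visits 3 useful states, giving maximum string length 2.
Counting accepting paths from s3 by length: 1 of length 0, 1 of length 1, 1 of length 2. Total 3.

3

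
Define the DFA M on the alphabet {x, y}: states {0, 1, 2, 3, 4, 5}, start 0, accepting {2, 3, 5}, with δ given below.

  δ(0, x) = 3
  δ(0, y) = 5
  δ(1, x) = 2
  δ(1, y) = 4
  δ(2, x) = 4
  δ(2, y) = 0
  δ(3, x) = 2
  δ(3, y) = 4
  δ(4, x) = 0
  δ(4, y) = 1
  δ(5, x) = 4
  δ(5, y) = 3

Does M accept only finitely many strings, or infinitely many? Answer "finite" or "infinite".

State 0 is reachable from the start and can reach an accepting state, and it lies on the cycle 0 → 3 → 2 → 0.
Traversing that cycle any number of times yields accepted strings of unbounded length, so the language is infinite.

infinite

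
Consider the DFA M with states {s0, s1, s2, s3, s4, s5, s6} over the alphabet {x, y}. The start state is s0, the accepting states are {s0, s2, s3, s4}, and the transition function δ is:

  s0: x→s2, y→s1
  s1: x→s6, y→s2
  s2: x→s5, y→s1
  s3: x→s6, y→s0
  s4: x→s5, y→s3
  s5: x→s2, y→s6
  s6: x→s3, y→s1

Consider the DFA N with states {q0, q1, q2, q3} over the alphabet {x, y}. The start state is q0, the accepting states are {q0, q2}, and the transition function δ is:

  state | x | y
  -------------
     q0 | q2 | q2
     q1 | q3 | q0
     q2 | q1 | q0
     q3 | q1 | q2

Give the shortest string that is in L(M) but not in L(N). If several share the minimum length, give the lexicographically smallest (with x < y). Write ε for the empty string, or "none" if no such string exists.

xxx

The string xxx is accepted by M but not by N.
No shorter string lies in the difference, and xxx is the lexicographically first length-3 string in L(M) \ L(N).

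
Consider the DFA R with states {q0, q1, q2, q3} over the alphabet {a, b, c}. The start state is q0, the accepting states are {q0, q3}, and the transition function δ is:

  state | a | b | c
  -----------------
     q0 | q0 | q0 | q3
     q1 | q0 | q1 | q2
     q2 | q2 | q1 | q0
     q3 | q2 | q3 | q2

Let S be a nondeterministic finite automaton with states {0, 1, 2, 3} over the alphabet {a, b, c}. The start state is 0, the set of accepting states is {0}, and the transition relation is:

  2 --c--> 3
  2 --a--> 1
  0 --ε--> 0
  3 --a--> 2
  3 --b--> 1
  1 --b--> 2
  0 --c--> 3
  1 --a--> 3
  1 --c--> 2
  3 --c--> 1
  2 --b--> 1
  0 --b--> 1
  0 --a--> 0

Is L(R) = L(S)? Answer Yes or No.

The string b is accepted by R but rejected by S.
So L(R) ≠ L(S).

No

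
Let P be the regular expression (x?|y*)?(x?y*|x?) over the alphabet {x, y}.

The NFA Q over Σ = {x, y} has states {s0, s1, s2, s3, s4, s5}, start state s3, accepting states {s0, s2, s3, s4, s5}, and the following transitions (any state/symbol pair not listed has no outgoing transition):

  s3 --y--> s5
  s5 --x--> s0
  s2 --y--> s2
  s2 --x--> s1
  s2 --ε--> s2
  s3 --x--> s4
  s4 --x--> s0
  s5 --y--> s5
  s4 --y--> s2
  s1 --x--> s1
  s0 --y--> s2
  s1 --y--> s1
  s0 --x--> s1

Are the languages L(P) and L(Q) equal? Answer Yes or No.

Yes

Converting the expression P to a DFA (subset construction, then merging equivalent states) gives the minimal DFA with states {p0, p1, p2, p3, p4}, start state p0, accepting states {p0, p1, p2, p3} and transitions p0: x→p1, y→p2; p1: x→p3, y→p3; p2: x→p3, y→p2; p3: x→p4, y→p3; p4: x→p4, y→p4.
Exploring the product automaton P × Q from the start pair (p0, s3), following both machines on each input symbol, reaches 6 state pairs: (p0, s3), (p1, s4), (p2, s5), (p3, s0), (p3, s2), (p4, s1).
P accepts in {p0, p1, p2, p3} and Q accepts in {s0, s2, s3, s4, s5}. In every reachable pair the two components are either both accepting — (p0, s3), (p1, s4), (p2, s5), (p3, s0), (p3, s2) — or both non-accepting, so no string is accepted by exactly one of the machines: L(P) \ L(Q) and L(Q) \ L(P) are both empty.
Hence every string is accepted by P iff it is accepted by Q, and the two languages coincide.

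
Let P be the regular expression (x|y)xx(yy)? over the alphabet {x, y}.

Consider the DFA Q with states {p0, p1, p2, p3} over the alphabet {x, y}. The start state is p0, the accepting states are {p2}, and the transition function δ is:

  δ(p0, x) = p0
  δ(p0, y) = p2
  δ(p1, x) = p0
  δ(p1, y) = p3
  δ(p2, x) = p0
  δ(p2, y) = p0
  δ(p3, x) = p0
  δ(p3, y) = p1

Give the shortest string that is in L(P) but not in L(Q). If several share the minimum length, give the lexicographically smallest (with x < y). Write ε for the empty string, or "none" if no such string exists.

xxx

The string xxx is accepted by P but not by Q.
No shorter string lies in the difference, and xxx is the lexicographically first length-3 string in L(P) \ L(Q).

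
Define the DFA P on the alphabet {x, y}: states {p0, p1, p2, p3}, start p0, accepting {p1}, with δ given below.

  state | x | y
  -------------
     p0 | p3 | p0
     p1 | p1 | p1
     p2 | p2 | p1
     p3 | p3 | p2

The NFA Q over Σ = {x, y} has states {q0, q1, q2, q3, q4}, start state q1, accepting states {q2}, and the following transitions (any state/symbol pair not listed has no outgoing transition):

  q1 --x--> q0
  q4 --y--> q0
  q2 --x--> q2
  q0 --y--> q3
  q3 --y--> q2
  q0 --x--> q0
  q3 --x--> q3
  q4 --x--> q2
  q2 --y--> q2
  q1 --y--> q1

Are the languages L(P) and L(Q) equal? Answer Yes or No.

Exploring the product automaton P × Q from the start pair (p0, q1), following both machines on each input symbol, reaches 4 state pairs: (p0, q1), (p3, q0), (p2, q3), (p1, q2).
P accepts in {p1} and Q accepts in {q2}. In every reachable pair the two components are either both accepting — (p1, q2) — or both non-accepting, so no string is accepted by exactly one of the machines: L(P) \ L(Q) and L(Q) \ L(P) are both empty.
Hence every string is accepted by P iff it is accepted by Q, and the two languages coincide.

Yes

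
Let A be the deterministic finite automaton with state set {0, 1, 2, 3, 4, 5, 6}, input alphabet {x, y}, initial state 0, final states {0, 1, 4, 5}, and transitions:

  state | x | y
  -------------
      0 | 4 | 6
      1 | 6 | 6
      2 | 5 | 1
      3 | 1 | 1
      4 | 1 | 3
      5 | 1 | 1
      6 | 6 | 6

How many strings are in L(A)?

The useful subgraph on states {0, 1, 3, 4} is acyclic, so L(A) is finite; the longest accepting path visits 4 useful states, giving maximum string length 3.
Counting accepting paths from 0 by length: 1 of length 0, 1 of length 1, 1 of length 2, 2 of length 3. Total 5.

5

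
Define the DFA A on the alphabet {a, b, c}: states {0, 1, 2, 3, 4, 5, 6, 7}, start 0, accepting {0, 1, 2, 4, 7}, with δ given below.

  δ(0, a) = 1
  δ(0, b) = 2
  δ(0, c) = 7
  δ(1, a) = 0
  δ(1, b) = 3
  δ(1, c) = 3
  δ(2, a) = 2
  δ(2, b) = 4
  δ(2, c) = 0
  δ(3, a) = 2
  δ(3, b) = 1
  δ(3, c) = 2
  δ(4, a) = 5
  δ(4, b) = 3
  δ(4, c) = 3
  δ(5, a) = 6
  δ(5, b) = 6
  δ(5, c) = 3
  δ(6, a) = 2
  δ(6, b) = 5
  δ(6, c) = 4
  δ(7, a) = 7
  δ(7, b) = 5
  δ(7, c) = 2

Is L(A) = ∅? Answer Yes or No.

No

The empty string ε is accepted: the run 0 ends in the accepting state 0.
Since at least one string is accepted, L(A) is not empty.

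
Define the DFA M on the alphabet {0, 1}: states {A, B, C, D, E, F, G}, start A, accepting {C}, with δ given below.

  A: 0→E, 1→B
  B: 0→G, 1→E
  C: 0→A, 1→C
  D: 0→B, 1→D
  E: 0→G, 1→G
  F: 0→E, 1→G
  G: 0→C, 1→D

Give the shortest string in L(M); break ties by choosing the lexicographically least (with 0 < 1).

000

A breadth-first search from A reaches an accepting state first via the path A → E → G → C on input 000.
No string of length < 3 is accepted (BFS exhausts all shorter strings without reaching an accepting state), and 000 is the lexicographically least accepting string of length 3.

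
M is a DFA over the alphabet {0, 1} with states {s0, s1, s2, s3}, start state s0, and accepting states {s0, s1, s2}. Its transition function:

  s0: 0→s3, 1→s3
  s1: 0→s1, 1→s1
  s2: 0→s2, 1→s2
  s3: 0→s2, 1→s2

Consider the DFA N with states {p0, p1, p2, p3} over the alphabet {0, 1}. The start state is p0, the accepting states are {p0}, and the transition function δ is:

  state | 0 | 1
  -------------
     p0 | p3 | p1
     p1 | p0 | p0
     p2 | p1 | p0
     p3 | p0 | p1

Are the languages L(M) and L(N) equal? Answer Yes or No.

No

The string 01 is accepted by M but rejected by N.
So L(M) ≠ L(N).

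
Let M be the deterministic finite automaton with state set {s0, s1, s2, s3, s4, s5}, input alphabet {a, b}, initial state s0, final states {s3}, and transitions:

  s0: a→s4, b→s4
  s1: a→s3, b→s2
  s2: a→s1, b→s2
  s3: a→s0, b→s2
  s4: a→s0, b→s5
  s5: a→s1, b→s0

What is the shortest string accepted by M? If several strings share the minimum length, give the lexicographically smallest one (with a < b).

abaa

A breadth-first search from s0 reaches an accepting state first via the path s0 → s4 → s5 → s1 → s3 on input abaa.
No string of length < 4 is accepted (BFS exhausts all shorter strings without reaching an accepting state), and abaa is the lexicographically least accepting string of length 4.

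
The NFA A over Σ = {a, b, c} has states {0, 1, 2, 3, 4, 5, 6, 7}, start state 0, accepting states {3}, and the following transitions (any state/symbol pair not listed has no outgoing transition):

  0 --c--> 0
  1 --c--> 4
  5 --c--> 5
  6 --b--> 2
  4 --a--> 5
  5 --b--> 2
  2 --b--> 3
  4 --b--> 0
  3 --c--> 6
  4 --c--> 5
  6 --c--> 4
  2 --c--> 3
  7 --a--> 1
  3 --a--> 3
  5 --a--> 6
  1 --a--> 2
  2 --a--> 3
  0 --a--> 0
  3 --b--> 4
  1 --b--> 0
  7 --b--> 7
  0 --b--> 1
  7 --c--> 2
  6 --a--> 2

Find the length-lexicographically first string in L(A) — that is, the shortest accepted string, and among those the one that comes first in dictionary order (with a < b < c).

A breadth-first search from 0 reaches an accepting state first via the path 0 → 1 → 2 → 3 on input baa.
No string of length < 3 is accepted (BFS exhausts all shorter strings without reaching an accepting state), and baa is the lexicographically least accepting string of length 3.

baa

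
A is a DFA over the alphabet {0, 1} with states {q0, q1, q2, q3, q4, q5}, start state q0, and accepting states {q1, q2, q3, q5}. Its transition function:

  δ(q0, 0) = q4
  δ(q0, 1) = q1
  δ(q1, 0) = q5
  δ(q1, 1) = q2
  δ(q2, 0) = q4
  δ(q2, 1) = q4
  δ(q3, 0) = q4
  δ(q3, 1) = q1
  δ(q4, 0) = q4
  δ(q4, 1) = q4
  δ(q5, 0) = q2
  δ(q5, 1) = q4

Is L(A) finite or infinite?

The useful states (reachable from q0 and able to reach an accepting state) are {q0, q1, q2, q5}.
Restricted to these states the transition graph has no cycle, so every accepting path has bounded length and L is finite.

finite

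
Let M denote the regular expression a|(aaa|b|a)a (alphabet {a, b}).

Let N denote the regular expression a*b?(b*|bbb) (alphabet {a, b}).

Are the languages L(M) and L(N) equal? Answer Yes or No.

The string ba is accepted by M but rejected by N.
So L(M) ≠ L(N).

No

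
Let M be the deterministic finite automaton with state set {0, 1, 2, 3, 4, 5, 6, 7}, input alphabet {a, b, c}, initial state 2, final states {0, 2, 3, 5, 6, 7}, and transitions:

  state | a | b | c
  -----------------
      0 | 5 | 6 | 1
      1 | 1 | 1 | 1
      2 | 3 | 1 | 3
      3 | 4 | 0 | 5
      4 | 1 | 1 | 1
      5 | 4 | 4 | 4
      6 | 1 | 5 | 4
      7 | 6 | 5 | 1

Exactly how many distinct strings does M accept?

13

The useful subgraph on states {0, 2, 3, 5, 6} is acyclic, so L(M) is finite; the longest accepting path visits 5 useful states, giving maximum string length 4.
Counting accepting paths from 2 by length: 1 of length 0, 2 of length 1, 4 of length 2, 4 of length 3, 2 of length 4. Total 13.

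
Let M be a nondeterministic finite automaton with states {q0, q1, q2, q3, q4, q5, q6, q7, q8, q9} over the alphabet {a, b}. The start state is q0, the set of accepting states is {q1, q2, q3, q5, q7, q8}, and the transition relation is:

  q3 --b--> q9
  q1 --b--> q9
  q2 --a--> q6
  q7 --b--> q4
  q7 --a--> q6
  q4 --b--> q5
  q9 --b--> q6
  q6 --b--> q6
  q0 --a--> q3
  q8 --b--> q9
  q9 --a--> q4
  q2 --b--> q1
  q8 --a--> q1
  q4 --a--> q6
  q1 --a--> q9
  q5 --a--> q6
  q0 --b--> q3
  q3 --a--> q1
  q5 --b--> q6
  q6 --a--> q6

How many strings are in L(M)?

The useful subgraph on states {q0, q1, q3, q4, q5, q9} is acyclic, so L(M) is finite; the longest accepting path visits 6 useful states, giving maximum string length 5.
Counting accepting paths from q0 by length: 2 of length 1, 2 of length 2, 2 of length 4, 4 of length 5. Total 10.

10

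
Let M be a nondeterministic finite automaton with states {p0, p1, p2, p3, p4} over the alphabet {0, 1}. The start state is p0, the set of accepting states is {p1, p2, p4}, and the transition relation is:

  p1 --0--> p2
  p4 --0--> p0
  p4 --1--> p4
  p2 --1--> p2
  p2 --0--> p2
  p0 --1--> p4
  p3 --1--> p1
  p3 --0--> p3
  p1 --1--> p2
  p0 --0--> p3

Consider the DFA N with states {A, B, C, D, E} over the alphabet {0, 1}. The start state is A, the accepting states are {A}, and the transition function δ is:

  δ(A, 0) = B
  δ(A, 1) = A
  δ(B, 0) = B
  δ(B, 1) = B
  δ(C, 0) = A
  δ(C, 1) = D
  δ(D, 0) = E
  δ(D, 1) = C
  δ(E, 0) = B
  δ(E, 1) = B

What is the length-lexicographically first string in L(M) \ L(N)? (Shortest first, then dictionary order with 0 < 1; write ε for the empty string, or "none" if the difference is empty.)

The string 01 is accepted by M but not by N.
No shorter string lies in the difference, and 01 is the lexicographically first length-2 string in L(M) \ L(N).

01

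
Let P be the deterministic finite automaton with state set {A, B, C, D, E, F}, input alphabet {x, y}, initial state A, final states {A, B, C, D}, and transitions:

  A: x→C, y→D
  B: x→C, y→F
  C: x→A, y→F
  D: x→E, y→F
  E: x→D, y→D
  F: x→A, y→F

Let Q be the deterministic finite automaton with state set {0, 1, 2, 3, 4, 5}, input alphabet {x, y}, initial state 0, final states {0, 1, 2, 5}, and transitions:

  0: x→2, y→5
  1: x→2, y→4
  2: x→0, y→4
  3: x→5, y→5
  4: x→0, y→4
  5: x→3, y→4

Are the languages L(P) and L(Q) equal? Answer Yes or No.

Yes

Exploring the product automaton P × Q from the start pair (A, 0), following both machines on each input symbol, reaches 5 state pairs: (A, 0), (C, 2), (D, 5), (F, 4), (E, 3).
P accepts in {A, B, C, D} and Q accepts in {0, 1, 2, 5}. In every reachable pair the two components are either both accepting — (A, 0), (C, 2), (D, 5) — or both non-accepting, so no string is accepted by exactly one of the machines: L(P) \ L(Q) and L(Q) \ L(P) are both empty.
Hence every string is accepted by P iff it is accepted by Q, and the two languages coincide.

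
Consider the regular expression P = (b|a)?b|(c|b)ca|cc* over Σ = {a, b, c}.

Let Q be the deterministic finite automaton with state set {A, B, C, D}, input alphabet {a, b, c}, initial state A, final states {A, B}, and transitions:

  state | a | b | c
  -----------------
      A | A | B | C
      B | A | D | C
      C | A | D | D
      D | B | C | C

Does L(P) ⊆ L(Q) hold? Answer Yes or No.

No

The string c is in L(P) but not in L(Q).
So L(P) ⊄ L(Q).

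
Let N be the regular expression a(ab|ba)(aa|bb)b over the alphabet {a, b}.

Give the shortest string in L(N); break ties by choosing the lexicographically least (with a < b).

By inspection of the expression, no string of length less than 6 matches, and aabaab is the lexicographically first match of length 6.

aabaab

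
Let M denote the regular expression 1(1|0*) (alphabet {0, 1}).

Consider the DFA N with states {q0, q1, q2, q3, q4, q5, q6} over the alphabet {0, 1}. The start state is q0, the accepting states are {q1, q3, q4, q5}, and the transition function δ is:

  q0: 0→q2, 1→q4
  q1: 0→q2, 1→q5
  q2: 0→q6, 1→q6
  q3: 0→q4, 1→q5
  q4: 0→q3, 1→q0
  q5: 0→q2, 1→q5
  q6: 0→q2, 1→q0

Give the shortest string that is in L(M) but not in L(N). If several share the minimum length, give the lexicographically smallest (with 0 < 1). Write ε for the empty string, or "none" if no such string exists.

The string 11 is accepted by M but not by N.
No shorter string lies in the difference, and 11 is the lexicographically first length-2 string in L(M) \ L(N).

11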